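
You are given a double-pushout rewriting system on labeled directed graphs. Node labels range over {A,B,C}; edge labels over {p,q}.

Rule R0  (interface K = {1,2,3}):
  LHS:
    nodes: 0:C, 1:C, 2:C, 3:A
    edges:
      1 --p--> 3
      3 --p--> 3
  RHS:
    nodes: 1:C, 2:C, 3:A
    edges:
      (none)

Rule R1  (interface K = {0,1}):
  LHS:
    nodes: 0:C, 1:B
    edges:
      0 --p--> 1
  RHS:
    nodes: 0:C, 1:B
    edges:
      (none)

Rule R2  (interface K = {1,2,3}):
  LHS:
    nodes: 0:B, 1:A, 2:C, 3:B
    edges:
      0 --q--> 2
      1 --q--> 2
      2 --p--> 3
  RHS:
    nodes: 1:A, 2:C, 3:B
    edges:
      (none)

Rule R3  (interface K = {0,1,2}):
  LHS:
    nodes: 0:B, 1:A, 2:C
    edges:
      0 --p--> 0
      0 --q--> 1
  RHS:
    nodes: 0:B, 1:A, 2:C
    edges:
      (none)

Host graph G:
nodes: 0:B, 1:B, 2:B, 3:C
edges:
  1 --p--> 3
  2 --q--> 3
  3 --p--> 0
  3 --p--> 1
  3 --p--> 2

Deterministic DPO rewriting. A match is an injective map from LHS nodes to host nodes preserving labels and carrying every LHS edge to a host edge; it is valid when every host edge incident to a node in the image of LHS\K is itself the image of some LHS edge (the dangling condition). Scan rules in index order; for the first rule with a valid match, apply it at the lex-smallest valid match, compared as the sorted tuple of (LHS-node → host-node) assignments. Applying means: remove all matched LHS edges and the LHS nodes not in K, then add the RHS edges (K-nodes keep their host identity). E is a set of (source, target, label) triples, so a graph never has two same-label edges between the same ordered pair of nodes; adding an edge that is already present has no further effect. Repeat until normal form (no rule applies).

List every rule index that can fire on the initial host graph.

Answer: [R1]

Steps:
R0: no valid match — LHS pattern not found
R1: 3 valid matches — {0↦3, 1↦0}, {0↦3, 1↦1}, {0↦3, 1↦2}
R2: no valid match — LHS pattern not found
R3: no valid match — LHS pattern not found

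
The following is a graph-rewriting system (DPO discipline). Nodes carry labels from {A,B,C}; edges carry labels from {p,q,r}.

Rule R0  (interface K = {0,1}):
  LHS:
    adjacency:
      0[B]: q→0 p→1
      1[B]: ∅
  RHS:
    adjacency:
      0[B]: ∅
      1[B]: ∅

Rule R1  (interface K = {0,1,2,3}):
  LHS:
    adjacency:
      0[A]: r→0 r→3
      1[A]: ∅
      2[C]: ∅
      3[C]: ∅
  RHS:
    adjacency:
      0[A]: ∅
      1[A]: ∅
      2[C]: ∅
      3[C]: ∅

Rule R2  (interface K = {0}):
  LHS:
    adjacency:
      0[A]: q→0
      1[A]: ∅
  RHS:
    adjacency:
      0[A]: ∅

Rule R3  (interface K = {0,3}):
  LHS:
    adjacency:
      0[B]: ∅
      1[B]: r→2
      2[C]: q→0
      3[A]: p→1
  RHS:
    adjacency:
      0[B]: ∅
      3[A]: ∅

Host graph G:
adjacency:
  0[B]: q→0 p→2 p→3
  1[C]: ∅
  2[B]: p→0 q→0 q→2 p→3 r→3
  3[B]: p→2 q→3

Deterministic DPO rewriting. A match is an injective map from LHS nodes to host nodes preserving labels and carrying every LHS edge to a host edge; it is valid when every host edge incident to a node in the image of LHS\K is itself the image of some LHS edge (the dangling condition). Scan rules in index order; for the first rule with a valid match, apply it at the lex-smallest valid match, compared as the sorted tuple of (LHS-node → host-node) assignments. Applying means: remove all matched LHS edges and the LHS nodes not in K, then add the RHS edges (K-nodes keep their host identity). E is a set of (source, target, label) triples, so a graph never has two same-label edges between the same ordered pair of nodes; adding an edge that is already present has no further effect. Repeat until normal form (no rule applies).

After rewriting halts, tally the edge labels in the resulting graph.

Answer: p:2 q:1 r:1

Steps:
start.  V:4 E:10  edges: 0-q->0 0-p->2 0-p->3 2-p->0 2-q->0 2-q->2 2-p->3 2-r->3 3-p->2 3-q->3
1. fire R0 via {0↦0, 1↦2}  →  V:4 E:8  edges: 0-p->3 2-p->0 2-q->0 2-q->2 2-p->3 2-r->3 3-p->2 3-q->3
2. fire R0 via {0↦2, 1↦0}  →  V:4 E:6  edges: 0-p->3 2-q->0 2-p->3 2-r->3 3-p->2 3-q->3
3. fire R0 via {0↦3, 1↦2}  →  V:4 E:4  edges: 0-p->3 2-q->0 2-p->3 2-r->3
normal form: no rule applies after step 3
NF edges: [(0, 3, 'p'), (2, 0, 'q'), (2, 3, 'p'), (2, 3, 'r')]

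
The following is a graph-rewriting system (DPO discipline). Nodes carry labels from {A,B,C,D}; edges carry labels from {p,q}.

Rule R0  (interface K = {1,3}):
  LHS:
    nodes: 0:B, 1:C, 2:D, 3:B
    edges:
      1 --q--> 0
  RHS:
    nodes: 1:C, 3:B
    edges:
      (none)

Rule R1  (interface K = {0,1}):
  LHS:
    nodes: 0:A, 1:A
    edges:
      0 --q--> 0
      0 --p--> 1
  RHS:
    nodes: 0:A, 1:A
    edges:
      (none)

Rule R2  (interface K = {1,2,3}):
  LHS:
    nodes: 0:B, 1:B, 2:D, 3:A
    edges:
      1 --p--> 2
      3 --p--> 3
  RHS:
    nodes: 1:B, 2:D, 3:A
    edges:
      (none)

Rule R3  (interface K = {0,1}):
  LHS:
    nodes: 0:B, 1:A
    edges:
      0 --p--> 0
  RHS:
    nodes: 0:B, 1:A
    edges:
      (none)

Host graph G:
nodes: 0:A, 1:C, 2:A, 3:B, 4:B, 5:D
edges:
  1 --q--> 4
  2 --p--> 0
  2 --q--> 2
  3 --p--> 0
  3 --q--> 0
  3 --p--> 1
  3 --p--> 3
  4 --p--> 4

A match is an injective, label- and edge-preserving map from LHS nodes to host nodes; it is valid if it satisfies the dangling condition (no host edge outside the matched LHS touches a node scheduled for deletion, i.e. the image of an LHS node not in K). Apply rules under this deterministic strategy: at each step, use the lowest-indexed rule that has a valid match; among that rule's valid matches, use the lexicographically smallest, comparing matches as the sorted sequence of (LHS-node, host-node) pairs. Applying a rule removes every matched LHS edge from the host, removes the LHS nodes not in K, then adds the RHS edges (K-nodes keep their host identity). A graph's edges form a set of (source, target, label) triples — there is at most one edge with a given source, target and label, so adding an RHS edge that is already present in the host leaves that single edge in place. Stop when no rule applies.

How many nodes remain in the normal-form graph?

start.  V:6 E:8  edges: 1-q->4 2-p->0 2-q->2 3-p->0 3-q->0 3-p->1 3-p->3 4-p->4
1. fire R1 via {0↦2, 1↦0}  →  V:6 E:6  edges: 1-q->4 3-p->0 3-q->0 3-p->1 3-p->3 4-p->4
2. fire R3 via {0↦3, 1↦0}  →  V:6 E:5  edges: 1-q->4 3-p->0 3-q->0 3-p->1 4-p->4
3. fire R3 via {0↦4, 1↦0}  →  V:6 E:4  edges: 1-q->4 3-p->0 3-q->0 3-p->1
4. fire R0 via {0↦4, 1↦1, 2↦5, 3↦3}  →  V:4 E:3  edges: 3-p->0 3-q->0 3-p->1
normal form: no rule applies after step 4
NF nodes: {0:A, 1:C, 2:A, 3:B}

Answer: 4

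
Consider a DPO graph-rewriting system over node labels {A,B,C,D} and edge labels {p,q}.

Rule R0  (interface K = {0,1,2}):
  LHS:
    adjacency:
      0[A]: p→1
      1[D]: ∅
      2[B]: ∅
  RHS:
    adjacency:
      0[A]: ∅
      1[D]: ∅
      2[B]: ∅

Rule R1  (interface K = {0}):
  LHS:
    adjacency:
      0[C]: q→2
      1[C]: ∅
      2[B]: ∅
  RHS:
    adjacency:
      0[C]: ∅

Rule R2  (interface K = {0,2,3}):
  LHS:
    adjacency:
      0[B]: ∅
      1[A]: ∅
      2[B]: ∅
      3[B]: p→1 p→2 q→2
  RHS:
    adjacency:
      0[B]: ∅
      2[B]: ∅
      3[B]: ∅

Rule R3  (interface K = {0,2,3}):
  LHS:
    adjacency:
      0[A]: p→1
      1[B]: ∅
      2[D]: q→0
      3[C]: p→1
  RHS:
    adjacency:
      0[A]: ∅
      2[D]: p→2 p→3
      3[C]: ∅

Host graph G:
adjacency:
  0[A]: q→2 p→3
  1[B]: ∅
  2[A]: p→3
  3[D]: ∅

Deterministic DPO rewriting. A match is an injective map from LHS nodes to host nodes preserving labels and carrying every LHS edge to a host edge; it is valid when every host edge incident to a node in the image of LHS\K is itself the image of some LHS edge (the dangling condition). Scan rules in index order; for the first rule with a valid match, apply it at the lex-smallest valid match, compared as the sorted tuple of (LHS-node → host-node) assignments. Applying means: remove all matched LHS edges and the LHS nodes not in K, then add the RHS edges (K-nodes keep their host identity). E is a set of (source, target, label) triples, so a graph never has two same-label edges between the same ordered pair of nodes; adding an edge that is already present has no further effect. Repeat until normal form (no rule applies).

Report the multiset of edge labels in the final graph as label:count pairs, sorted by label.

[0] host  ⇒  4 nodes, 3 edges  {0-q->2 0-p->3 2-p->3}
[1] R0 @ {0↦0, 1↦3, 2↦1}  ⇒  4 nodes, 2 edges  {0-q->2 2-p->3}
[2] R0 @ {0↦2, 1↦3, 2↦1}  ⇒  4 nodes, 1 edges  {0-q->2}
final graph: no rule applies after step 2
NF edges: [(0, 2, 'q')]

Answer: q:1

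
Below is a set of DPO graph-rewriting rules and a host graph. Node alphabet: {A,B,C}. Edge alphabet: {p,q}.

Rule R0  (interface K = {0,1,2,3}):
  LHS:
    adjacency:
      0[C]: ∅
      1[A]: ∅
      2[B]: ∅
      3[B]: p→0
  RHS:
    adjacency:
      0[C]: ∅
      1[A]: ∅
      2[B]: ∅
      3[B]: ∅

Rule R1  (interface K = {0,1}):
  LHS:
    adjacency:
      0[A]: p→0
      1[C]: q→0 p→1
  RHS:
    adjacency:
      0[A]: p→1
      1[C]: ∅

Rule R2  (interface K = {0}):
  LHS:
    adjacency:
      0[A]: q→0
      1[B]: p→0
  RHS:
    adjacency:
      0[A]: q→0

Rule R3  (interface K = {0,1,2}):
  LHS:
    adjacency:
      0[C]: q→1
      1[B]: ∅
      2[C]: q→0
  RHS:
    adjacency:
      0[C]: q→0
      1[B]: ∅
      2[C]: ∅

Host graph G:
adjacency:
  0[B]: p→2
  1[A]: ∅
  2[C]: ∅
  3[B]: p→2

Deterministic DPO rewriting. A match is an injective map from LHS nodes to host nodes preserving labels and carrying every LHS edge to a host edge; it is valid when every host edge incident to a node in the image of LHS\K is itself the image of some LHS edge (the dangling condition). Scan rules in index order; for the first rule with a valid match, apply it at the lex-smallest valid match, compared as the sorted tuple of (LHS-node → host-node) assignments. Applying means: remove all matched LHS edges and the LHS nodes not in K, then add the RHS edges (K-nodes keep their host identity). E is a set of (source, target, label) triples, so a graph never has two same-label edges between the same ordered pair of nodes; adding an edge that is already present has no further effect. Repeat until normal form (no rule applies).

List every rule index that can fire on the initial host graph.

Answer: [R0]

Rewrite trace:
R0: 2 valid matches — {0↦2, 1↦1, 2↦0, 3↦3}, {0↦2, 1↦1, 2↦3, 3↦0}
R1: no valid match — LHS pattern not found
R2: no valid match — LHS pattern not found
R3: no valid match — LHS pattern not found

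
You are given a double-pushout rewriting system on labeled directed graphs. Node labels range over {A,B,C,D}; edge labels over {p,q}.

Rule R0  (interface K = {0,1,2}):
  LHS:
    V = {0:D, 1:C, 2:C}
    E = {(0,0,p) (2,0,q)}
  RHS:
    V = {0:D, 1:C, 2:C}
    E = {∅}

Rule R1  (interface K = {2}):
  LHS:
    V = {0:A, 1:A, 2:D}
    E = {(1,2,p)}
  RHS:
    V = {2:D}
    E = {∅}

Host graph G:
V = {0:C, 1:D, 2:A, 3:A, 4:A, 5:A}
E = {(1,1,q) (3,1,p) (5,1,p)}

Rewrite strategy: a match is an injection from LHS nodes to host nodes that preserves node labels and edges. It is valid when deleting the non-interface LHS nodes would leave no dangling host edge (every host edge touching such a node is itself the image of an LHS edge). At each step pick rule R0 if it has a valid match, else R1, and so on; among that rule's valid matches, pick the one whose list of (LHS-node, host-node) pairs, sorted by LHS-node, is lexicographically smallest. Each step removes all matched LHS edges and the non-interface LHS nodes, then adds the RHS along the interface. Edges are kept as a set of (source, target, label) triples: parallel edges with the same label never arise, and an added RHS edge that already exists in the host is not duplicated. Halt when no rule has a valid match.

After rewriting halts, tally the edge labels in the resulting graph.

start.  V:6 E:3  edges: 1-q->1 3-p->1 5-p->1
1. fire R1 via {0↦2, 1↦3, 2↦1}  →  V:4 E:2  edges: 1-q->1 5-p->1
2. fire R1 via {0↦4, 1↦5, 2↦1}  →  V:2 E:1  edges: 1-q->1
normal form: no rule applies after step 2
NF edges: [(1, 1, 'q')]

Answer: q:1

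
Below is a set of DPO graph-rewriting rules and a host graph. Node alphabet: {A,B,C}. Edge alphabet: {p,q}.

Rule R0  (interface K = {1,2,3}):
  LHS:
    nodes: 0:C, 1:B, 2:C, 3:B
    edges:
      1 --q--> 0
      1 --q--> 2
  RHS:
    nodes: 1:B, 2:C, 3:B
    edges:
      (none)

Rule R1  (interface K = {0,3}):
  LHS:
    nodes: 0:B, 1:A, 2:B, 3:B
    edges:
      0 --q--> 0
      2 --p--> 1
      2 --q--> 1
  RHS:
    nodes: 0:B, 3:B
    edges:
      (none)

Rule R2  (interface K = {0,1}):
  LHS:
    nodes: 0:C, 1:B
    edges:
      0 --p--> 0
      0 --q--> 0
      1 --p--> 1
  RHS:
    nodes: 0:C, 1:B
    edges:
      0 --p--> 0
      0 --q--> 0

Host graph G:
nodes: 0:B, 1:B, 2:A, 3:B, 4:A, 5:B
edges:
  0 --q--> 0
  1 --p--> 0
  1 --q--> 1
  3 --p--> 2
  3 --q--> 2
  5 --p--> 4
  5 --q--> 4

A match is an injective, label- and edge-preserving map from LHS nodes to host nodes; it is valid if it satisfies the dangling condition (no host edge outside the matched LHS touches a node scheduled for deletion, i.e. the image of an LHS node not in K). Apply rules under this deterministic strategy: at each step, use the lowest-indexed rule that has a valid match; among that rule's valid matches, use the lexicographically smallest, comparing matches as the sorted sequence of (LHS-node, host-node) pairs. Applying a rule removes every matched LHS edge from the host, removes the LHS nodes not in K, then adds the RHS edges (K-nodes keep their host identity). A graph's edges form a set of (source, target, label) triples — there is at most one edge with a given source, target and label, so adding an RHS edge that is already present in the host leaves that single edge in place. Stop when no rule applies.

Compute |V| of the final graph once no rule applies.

[0] host  ⇒  6 nodes, 7 edges  {0-q->0 1-p->0 1-q->1 3-p->2 3-q->2 5-p->4 5-q->4}
[1] R1 @ {0↦0, 1↦2, 2↦3, 3↦1}  ⇒  4 nodes, 4 edges  {1-p->0 1-q->1 5-p->4 5-q->4}
[2] R1 @ {0↦1, 1↦4, 2↦5, 3↦0}  ⇒  2 nodes, 1 edges  {1-p->0}
final graph: no rule applies after step 2
NF nodes: {0:B, 1:B}

Answer: 2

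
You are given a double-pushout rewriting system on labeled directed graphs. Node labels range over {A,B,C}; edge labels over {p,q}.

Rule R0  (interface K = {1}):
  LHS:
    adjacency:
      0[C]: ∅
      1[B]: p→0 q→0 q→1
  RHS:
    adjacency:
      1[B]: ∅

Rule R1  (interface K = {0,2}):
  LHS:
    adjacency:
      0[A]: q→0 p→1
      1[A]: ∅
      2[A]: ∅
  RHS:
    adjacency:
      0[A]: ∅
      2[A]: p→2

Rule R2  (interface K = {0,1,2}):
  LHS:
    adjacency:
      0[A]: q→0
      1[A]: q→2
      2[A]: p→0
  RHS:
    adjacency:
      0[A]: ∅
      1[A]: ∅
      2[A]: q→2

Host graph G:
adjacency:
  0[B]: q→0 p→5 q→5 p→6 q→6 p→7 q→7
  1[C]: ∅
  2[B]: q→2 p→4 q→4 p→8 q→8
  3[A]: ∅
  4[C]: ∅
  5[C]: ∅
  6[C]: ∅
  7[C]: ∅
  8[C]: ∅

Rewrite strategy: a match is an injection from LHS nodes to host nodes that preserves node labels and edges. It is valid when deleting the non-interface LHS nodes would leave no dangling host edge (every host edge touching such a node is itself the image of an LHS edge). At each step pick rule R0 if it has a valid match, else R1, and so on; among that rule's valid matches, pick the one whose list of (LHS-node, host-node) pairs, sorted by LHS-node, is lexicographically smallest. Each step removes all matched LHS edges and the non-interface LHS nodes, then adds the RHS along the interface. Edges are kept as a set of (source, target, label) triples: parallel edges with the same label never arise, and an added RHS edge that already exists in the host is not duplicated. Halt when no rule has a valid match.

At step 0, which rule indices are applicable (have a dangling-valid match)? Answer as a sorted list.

Answer: [R0]

Rewrite trace:
R0: 5 valid matches — {0↦4, 1↦2}, {0↦5, 1↦0}, {0↦6, 1↦0} (+2 more)
R1: no valid match — LHS pattern not found
R2: no valid match — LHS pattern not found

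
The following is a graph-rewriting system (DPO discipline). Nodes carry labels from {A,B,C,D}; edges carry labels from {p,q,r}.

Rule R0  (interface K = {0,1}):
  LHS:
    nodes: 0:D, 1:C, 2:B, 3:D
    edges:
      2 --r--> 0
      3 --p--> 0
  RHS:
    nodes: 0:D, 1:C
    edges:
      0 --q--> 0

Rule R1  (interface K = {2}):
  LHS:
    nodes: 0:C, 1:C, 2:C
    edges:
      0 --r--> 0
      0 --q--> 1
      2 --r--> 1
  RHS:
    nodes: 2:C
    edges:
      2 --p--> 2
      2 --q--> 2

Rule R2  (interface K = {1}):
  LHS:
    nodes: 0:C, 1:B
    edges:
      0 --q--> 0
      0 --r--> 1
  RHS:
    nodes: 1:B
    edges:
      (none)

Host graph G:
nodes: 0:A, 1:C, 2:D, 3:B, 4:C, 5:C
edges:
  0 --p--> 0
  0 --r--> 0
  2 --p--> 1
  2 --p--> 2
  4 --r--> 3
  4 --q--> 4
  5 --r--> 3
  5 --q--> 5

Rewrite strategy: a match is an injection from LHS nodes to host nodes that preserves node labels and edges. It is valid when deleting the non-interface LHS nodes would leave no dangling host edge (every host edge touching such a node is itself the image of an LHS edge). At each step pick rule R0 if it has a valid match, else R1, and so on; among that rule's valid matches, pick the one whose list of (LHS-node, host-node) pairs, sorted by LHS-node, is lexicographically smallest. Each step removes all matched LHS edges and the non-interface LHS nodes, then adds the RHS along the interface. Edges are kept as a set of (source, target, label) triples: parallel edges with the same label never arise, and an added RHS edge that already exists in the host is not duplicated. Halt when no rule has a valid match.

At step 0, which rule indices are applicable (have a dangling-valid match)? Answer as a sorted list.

R0: no valid match — LHS pattern not found
R1: no valid match — LHS pattern not found
R2: 2 valid matches — {0↦4, 1↦3}, {0↦5, 1↦3}

Answer: [R2]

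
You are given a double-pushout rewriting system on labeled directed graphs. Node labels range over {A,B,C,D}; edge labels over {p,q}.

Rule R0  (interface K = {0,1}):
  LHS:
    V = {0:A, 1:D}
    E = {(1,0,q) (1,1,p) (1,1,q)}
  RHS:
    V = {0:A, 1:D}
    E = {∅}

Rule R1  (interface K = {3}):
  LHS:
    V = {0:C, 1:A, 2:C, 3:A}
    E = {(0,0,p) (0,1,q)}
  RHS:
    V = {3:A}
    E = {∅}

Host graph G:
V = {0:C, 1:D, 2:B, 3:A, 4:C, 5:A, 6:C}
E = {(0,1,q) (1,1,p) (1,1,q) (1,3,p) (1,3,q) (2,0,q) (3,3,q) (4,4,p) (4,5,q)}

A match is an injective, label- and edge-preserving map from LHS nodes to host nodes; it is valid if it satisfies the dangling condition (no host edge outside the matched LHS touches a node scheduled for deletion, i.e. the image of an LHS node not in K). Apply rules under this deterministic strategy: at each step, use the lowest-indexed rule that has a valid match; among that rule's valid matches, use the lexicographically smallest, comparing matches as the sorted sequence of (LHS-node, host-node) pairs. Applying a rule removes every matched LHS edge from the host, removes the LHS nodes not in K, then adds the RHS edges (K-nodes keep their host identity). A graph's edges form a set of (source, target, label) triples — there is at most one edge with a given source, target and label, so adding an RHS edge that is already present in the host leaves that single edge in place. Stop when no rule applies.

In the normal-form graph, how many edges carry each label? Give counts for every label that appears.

Answer: p:1 q:3

Steps:
start.  V:7 E:9  edges: 0-q->1 1-p->1 1-q->1 1-p->3 1-q->3 2-q->0 3-q->3 4-p->4 4-q->5
1. fire R0 via {0↦3, 1↦1}  →  V:7 E:6  edges: 0-q->1 1-p->3 2-q->0 3-q->3 4-p->4 4-q->5
2. fire R1 via {0↦4, 1↦5, 2↦6, 3↦3}  →  V:4 E:4  edges: 0-q->1 1-p->3 2-q->0 3-q->3
normal form: no rule applies after step 2
NF edges: [(0, 1, 'q'), (1, 3, 'p'), (2, 0, 'q'), (3, 3, 'q')]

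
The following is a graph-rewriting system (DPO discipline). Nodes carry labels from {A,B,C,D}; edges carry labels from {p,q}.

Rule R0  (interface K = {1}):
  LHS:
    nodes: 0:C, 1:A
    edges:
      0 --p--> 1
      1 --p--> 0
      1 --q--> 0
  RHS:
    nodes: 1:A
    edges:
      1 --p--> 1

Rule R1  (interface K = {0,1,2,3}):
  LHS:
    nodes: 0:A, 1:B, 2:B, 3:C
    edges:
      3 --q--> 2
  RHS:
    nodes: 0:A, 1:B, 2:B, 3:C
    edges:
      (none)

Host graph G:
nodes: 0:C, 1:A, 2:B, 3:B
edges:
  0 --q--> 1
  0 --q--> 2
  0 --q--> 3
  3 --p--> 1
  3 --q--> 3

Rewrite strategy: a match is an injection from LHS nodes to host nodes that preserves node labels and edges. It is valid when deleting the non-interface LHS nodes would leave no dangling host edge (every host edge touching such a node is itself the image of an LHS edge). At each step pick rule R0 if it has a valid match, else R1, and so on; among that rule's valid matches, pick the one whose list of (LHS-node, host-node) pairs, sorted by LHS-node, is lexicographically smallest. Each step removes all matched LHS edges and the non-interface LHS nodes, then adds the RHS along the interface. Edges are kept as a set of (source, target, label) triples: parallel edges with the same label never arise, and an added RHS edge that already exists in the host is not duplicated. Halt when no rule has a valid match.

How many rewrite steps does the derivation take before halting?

[0] host  ⇒  4 nodes, 5 edges  {0-q->1 0-q->2 0-q->3 3-p->1 3-q->3}
[1] R1 @ {0↦1, 1↦2, 2↦3, 3↦0}  ⇒  4 nodes, 4 edges  {0-q->1 0-q->2 3-p->1 3-q->3}
[2] R1 @ {0↦1, 1↦3, 2↦2, 3↦0}  ⇒  4 nodes, 3 edges  {0-q->1 3-p->1 3-q->3}
normal form: no rule applies after step 2

Answer: 2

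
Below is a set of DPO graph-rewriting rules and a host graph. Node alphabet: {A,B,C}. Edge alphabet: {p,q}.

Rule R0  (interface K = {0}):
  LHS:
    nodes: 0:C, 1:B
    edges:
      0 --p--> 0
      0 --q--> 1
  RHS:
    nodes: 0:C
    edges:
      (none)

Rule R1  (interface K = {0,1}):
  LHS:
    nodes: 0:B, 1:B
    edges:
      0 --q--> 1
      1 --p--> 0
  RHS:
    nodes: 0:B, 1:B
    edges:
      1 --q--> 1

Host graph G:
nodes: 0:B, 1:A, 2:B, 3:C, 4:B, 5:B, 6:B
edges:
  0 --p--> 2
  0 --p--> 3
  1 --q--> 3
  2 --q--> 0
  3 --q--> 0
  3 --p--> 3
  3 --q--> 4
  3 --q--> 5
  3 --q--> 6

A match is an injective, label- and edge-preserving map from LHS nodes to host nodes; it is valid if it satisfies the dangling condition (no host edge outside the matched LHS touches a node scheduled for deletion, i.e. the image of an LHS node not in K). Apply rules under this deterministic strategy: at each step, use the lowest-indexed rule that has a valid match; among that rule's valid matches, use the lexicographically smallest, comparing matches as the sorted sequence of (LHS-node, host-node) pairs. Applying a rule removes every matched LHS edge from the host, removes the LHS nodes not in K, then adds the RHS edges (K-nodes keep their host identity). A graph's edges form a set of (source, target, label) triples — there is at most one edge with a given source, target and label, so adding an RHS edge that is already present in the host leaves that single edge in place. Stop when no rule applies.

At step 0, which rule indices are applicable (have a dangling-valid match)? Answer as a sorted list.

R0: 3 valid matches — {0↦3, 1↦4}, {0↦3, 1↦5}, {0↦3, 1↦6}
R1: 1 valid match — {0↦2, 1↦0}

Answer: [R0,R1]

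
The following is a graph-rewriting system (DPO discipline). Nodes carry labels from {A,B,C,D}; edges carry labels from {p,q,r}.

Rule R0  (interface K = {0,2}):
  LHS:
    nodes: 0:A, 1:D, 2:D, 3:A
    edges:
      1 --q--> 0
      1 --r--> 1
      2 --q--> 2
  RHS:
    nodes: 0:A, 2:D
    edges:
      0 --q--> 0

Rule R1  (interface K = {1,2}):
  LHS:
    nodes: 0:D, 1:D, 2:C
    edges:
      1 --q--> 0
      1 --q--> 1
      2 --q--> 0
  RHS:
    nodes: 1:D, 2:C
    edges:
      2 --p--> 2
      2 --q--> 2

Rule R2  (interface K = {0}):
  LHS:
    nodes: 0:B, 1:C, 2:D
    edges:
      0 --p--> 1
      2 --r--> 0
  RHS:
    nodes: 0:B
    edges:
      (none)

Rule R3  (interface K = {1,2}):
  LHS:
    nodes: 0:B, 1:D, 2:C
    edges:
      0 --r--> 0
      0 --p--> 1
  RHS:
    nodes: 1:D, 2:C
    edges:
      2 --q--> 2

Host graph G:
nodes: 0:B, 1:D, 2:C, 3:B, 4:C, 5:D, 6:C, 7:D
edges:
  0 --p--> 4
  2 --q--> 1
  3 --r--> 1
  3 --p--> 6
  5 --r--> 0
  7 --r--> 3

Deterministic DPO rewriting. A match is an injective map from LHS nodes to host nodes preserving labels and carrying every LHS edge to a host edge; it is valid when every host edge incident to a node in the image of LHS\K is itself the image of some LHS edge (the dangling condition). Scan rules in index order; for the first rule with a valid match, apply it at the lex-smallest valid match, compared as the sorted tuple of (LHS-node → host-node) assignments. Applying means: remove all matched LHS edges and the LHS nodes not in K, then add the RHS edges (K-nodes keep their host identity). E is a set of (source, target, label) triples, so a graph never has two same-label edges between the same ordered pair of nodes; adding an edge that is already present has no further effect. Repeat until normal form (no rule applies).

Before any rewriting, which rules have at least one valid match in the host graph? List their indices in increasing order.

Answer: [R2]

Steps:
R0: no valid match — LHS pattern not found
R1: no valid match — LHS pattern not found
R2: 2 valid matches — {0↦0, 1↦4, 2↦5}, {0↦3, 1↦6, 2↦7}
R3: no valid match — LHS pattern not found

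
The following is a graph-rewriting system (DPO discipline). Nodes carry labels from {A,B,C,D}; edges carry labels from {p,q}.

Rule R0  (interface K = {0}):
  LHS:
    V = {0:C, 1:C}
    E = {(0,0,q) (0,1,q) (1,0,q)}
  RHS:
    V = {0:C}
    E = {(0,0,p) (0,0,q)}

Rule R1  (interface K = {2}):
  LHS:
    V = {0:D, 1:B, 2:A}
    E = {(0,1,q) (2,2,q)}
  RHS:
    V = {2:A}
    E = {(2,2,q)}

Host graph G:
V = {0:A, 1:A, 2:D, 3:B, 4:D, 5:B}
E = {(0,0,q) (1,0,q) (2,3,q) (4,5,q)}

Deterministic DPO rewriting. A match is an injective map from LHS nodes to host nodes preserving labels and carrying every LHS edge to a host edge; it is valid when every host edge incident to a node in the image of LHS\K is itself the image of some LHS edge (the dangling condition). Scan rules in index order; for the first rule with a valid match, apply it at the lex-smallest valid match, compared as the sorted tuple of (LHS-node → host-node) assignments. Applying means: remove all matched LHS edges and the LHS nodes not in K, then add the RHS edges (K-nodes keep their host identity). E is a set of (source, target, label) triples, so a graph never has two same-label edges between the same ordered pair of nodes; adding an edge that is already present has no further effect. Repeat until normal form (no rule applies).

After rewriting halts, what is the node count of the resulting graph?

Answer: 2

Rewrite trace:
start.  V:6 E:4  edges: 0-q->0 1-q->0 2-q->3 4-q->5
1. fire R1 via {0↦2, 1↦3, 2↦0}  →  V:4 E:3  edges: 0-q->0 1-q->0 4-q->5
2. fire R1 via {0↦4, 1↦5, 2↦0}  →  V:2 E:2  edges: 0-q->0 1-q->0
final graph: no rule applies after step 2
NF nodes: {0:A, 1:A}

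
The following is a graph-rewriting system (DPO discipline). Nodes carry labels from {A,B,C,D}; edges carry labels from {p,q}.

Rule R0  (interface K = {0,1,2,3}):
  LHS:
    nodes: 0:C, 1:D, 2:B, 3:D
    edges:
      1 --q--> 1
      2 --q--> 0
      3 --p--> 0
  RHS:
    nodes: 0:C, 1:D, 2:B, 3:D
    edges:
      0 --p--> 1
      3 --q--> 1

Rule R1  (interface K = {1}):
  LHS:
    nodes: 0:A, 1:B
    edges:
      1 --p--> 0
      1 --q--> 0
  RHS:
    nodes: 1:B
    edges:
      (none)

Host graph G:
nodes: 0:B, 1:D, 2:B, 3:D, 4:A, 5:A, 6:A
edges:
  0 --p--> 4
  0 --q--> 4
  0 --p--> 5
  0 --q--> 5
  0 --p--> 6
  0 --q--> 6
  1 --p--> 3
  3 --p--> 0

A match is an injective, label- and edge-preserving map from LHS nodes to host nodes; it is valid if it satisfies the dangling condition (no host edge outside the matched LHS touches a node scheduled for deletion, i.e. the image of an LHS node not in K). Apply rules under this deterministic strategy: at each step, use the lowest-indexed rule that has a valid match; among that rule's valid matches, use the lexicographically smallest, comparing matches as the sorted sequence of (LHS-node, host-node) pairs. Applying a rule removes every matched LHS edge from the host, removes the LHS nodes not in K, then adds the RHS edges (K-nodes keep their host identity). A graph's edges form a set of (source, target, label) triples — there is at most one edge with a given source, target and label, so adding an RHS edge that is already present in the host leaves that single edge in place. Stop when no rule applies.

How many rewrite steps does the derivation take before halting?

[0] host  ⇒  7 nodes, 8 edges  {0-p->4 0-q->4 0-p->5 0-q->5 0-p->6 0-q->6 1-p->3 3-p->0}
[1] R1 @ {0↦4, 1↦0}  ⇒  6 nodes, 6 edges  {0-p->5 0-q->5 0-p->6 0-q->6 1-p->3 3-p->0}
[2] R1 @ {0↦5, 1↦0}  ⇒  5 nodes, 4 edges  {0-p->6 0-q->6 1-p->3 3-p->0}
[3] R1 @ {0↦6, 1↦0}  ⇒  4 nodes, 2 edges  {1-p->3 3-p->0}
normal form: no rule applies after step 3

Answer: 3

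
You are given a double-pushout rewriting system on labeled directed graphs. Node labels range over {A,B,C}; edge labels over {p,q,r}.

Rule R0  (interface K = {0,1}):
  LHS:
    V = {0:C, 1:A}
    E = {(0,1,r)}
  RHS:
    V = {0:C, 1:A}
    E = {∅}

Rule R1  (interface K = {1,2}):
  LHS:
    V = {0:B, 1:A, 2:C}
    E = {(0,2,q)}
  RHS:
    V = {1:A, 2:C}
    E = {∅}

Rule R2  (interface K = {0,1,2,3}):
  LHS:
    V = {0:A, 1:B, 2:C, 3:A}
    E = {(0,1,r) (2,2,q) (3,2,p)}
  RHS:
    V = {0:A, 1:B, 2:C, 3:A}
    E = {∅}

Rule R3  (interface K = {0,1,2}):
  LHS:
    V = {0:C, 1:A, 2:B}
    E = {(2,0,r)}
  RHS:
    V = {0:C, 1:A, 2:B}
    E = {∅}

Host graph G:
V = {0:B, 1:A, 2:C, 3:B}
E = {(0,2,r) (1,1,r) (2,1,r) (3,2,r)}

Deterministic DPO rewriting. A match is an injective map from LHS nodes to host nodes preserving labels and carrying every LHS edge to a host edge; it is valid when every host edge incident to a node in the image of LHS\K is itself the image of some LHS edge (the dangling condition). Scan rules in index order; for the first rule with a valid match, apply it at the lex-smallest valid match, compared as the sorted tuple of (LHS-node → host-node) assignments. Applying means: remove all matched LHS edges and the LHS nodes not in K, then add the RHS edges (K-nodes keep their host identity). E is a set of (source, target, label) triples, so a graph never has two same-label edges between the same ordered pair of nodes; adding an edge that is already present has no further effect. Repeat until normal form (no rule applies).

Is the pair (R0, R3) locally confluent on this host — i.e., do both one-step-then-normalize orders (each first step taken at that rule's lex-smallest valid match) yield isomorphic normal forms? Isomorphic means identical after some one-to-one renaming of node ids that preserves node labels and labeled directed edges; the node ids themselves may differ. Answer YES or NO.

Answer: YES

Steps:
branch R0-first: apply at {0↦2, 1↦1} → |E|=3, then 2 more step(s) → NF |V|=4 |E|=1 V={0:B, 1:A, 2:C, 3:B} E=1-r->1
branch R3-first: apply at {0↦2, 1↦1, 2↦0} → |E|=3, then 2 more step(s) → NF |V|=4 |E|=1 V={0:B, 1:A, 2:C, 3:B} E=1-r->1
graphs isomorphic (equal up to label-preserving node renaming)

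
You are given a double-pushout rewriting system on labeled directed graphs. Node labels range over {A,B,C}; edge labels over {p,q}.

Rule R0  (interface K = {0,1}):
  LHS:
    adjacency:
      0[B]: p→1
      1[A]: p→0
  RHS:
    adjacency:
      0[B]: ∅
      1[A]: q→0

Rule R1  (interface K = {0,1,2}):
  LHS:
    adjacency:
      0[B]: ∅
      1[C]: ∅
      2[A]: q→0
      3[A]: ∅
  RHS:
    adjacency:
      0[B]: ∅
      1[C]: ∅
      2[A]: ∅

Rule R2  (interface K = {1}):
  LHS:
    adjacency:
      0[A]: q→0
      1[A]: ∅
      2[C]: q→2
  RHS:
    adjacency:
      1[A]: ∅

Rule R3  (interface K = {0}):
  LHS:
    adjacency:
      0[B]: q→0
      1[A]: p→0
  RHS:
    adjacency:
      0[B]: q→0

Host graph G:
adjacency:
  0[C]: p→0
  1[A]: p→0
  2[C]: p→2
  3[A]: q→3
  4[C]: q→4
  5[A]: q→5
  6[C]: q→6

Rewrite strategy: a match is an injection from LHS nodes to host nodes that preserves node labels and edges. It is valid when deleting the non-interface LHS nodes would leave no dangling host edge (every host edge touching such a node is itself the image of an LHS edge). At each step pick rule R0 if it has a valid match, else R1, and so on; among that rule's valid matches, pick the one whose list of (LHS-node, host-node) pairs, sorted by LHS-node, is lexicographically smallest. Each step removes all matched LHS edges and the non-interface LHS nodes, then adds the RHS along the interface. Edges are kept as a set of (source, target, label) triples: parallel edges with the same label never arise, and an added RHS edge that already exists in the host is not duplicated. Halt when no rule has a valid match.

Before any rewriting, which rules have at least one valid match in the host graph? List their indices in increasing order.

Answer: [R2]

Rewrite trace:
R0: no valid match — LHS pattern not found
R1: no valid match — LHS pattern not found
R2: 8 valid matches — {0↦3, 1↦1, 2↦4}, {0↦3, 1↦1, 2↦6}, {0↦3, 1↦5, 2↦4} (+5 more)
R3: no valid match — LHS pattern not found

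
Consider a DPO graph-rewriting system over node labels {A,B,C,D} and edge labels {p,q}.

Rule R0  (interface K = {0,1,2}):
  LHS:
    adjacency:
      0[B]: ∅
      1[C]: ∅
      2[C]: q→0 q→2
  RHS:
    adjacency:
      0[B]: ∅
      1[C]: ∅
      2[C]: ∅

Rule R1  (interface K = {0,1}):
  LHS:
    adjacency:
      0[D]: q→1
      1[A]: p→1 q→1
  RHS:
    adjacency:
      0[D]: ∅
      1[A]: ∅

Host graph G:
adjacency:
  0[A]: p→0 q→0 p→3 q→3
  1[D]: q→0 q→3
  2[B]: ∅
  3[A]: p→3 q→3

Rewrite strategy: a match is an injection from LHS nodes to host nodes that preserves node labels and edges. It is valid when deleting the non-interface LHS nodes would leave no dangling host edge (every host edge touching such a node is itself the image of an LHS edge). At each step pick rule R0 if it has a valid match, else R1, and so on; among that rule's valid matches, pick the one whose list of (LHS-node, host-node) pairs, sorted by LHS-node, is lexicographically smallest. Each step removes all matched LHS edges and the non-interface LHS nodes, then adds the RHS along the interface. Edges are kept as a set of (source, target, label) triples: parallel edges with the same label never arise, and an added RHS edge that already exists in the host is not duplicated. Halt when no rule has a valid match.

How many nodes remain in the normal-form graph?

[0] host  ⇒  4 nodes, 8 edges  {0-p->0 0-q->0 0-p->3 0-q->3 1-q->0 1-q->3 3-p->3 3-q->3}
[1] R1 @ {0↦1, 1↦0}  ⇒  4 nodes, 5 edges  {0-p->3 0-q->3 1-q->3 3-p->3 3-q->3}
[2] R1 @ {0↦1, 1↦3}  ⇒  4 nodes, 2 edges  {0-p->3 0-q->3}
normal form: no rule applies after step 2
NF nodes: {0:A, 1:D, 2:B, 3:A}

Answer: 4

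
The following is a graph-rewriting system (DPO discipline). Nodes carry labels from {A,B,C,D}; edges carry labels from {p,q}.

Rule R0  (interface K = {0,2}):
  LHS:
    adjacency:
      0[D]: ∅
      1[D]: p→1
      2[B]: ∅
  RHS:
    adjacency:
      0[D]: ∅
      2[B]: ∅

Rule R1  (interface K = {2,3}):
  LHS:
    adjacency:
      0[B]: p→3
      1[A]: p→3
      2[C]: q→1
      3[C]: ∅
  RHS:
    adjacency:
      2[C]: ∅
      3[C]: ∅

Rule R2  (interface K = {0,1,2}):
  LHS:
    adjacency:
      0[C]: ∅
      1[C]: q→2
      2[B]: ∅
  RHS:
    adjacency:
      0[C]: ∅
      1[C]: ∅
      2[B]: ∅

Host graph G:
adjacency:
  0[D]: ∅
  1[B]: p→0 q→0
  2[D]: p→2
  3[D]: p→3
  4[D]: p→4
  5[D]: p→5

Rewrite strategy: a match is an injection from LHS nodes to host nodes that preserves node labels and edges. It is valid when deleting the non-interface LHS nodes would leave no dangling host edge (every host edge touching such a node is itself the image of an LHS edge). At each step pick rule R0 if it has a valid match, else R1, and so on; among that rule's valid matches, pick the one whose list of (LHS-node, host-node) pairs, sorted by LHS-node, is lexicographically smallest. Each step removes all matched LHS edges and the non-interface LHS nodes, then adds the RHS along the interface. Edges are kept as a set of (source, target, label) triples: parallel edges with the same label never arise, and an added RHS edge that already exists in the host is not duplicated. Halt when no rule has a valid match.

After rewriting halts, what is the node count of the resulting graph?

[0] host  ⇒  6 nodes, 6 edges  {1-p->0 1-q->0 2-p->2 3-p->3 4-p->4 5-p->5}
[1] R0 @ {0↦0, 1↦2, 2↦1}  ⇒  5 nodes, 5 edges  {1-p->0 1-q->0 3-p->3 4-p->4 5-p->5}
[2] R0 @ {0↦0, 1↦3, 2↦1}  ⇒  4 nodes, 4 edges  {1-p->0 1-q->0 4-p->4 5-p->5}
[3] R0 @ {0↦0, 1↦4, 2↦1}  ⇒  3 nodes, 3 edges  {1-p->0 1-q->0 5-p->5}
[4] R0 @ {0↦0, 1↦5, 2↦1}  ⇒  2 nodes, 2 edges  {1-p->0 1-q->0}
normal form: no rule applies after step 4
NF nodes: {0:D, 1:B}

Answer: 2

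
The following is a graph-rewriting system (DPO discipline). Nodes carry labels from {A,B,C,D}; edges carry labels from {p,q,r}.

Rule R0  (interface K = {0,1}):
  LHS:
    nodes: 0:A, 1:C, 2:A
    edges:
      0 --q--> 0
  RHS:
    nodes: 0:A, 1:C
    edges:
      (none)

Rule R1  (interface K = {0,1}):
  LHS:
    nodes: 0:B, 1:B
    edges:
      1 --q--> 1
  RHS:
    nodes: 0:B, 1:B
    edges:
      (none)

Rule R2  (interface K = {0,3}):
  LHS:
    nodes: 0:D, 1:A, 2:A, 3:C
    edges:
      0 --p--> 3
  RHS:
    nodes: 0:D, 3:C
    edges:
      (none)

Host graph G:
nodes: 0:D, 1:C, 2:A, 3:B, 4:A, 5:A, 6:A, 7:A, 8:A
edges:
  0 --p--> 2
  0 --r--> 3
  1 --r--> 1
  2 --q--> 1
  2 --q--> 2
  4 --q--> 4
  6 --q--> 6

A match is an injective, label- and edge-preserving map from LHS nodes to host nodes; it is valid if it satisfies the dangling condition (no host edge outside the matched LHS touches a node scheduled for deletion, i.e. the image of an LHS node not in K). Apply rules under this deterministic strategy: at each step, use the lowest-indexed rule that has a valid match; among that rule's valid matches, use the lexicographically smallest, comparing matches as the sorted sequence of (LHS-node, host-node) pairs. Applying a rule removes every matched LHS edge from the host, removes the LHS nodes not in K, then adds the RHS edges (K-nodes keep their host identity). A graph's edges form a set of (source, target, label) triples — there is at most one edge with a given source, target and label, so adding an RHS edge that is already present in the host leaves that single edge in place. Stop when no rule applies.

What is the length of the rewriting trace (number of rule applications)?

initial: |V|=9 |E|=7  E = 0-p->2 0-r->3 1-r->1 2-q->1 2-q->2 4-q->4 6-q->6
step 1: apply R0 at {0↦2, 1↦1, 2↦5}  → |V|=8 |E|=6  E = 0-p->2 0-r->3 1-r->1 2-q->1 4-q->4 6-q->6
step 2: apply R0 at {0↦4, 1↦1, 2↦7}  → |V|=7 |E|=5  E = 0-p->2 0-r->3 1-r->1 2-q->1 6-q->6
step 3: apply R0 at {0↦6, 1↦1, 2↦4}  → |V|=6 |E|=4  E = 0-p->2 0-r->3 1-r->1 2-q->1
normal form: no rule applies after step 3

Answer: 3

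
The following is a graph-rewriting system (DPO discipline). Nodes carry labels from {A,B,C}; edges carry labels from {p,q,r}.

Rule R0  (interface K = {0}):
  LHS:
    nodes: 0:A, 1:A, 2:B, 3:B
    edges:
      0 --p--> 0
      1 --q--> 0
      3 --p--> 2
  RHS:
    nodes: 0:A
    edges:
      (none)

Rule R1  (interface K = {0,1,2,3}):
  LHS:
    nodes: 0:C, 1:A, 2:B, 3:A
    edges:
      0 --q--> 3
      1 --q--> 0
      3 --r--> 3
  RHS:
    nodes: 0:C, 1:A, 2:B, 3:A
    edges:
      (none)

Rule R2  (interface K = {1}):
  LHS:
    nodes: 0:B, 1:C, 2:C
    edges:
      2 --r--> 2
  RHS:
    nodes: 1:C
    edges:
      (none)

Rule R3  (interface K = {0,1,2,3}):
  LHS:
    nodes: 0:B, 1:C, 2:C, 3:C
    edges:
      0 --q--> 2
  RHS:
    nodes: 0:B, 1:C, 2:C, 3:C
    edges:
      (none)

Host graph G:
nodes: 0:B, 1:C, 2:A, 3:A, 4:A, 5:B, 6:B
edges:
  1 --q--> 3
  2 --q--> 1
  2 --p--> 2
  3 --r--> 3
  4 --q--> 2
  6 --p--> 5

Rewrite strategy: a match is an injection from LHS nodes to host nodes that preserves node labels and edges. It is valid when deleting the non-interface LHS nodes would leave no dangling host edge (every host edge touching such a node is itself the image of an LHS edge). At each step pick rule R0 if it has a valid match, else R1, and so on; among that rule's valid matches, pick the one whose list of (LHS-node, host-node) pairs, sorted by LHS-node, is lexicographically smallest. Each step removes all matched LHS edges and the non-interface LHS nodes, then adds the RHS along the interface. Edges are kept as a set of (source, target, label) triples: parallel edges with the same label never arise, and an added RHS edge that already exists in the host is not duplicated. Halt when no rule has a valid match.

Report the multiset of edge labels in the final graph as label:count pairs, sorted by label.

Answer: (no edges)

Steps:
start.  V:7 E:6  edges: 1-q->3 2-q->1 2-p->2 3-r->3 4-q->2 6-p->5
1. fire R0 via {0↦2, 1↦4, 2↦5, 3↦6}  →  V:4 E:3  edges: 1-q->3 2-q->1 3-r->3
2. fire R1 via {0↦1, 1↦2, 2↦0, 3↦3}  →  V:4 E:0  edges: ∅
final graph: no rule applies after step 2
NF edges: []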